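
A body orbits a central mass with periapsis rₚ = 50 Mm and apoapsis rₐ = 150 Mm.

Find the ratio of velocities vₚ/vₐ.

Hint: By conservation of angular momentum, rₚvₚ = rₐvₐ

Convert to SI: rₚ = 50 Mm = 5e+07 m; rₐ = 150 Mm = 1.5e+08 m.
Conservation of angular momentum gives rₚvₚ = rₐvₐ, so vₚ/vₐ = rₐ/rₚ.
vₚ/vₐ = 1.5e+08 / 5e+07 ≈ 3.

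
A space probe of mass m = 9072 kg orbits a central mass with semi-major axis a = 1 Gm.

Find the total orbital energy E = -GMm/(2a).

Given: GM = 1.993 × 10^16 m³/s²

Convert to SI: a = 1 Gm = 1e+09 m.
E = −GMm / (2a).
E = −1.993e+16 · 9072 / (2 · 1e+09) J ≈ -9.04e+10 J = -90.4 GJ.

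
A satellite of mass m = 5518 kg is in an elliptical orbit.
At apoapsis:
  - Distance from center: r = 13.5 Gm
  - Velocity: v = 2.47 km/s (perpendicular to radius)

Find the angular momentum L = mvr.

Convert to SI: r = 13.5 Gm = 1.35e+10 m; v = 2.47 km/s = 2470 m/s.
Since v is perpendicular to r, L = m · v · r.
L = 5518 · 2470 · 1.35e+10 kg·m²/s ≈ 1.84e+17 kg·m²/s.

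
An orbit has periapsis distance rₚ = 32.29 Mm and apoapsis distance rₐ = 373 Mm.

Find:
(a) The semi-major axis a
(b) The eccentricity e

Convert to SI: rₚ = 32.29 Mm = 3.229e+07 m; rₐ = 373 Mm = 3.73e+08 m.
(a) a = (rₚ + rₐ) / 2 = (3.229e+07 + 3.73e+08) / 2 ≈ 2.026e+08 m = 202.6 Mm.
(b) e = (rₐ − rₚ) / (rₐ + rₚ) = (3.73e+08 − 3.229e+07) / (3.73e+08 + 3.229e+07) ≈ 0.8407.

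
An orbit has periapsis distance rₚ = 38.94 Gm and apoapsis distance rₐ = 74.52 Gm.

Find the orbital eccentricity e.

Convert to SI: rₚ = 38.94 Gm = 3.894e+10 m; rₐ = 74.52 Gm = 7.452e+10 m.
e = (rₐ − rₚ) / (rₐ + rₚ).
e = (7.452e+10 − 3.894e+10) / (7.452e+10 + 3.894e+10) = 3.558e+10 / 1.1346e+11 ≈ 0.3136.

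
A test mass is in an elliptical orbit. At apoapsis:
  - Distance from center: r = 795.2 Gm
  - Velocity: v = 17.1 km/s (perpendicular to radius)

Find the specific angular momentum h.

Convert to SI: r = 795.2 Gm = 7.952e+11 m; v = 17.1 km/s = 17100 m/s.
With v perpendicular to r, h = r · v.
h = 7.952e+11 · 17100 m²/s ≈ 1.36e+16 m²/s.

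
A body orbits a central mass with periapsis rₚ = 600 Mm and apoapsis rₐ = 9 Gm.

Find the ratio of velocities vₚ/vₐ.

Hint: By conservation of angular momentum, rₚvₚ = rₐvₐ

Convert to SI: rₚ = 600 Mm = 6e+08 m; rₐ = 9 Gm = 9e+09 m.
Conservation of angular momentum gives rₚvₚ = rₐvₐ, so vₚ/vₐ = rₐ/rₚ.
vₚ/vₐ = 9e+09 / 6e+08 ≈ 15.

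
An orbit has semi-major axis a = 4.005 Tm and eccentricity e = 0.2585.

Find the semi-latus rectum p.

Convert to SI: a = 4.005 Tm = 4.005e+12 m.
p = a (1 − e²).
p = 4.005e+12 · (1 − (0.2585)²) = 4.005e+12 · 0.933178 ≈ 3.737e+12 m = 3.737 Tm.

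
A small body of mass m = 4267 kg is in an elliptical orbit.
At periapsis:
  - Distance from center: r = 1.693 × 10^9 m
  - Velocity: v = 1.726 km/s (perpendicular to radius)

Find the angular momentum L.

Convert to SI: v = 1.726 km/s = 1726 m/s.
Since v is perpendicular to r, L = m · v · r.
L = 4267 · 1726 · 1.693e+09 kg·m²/s ≈ 1.247e+16 kg·m²/s.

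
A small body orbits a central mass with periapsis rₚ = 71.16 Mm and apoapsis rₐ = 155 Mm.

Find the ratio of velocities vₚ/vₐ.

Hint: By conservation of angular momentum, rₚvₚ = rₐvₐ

Convert to SI: rₚ = 71.16 Mm = 7.116e+07 m; rₐ = 155 Mm = 1.55e+08 m.
Conservation of angular momentum gives rₚvₚ = rₐvₐ, so vₚ/vₐ = rₐ/rₚ.
vₚ/vₐ = 1.55e+08 / 7.116e+07 ≈ 2.178.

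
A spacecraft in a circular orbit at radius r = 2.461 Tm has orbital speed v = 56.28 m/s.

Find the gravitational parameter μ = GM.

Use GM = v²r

Convert to SI: r = 2.461 Tm = 2.461e+12 m.
For a circular orbit v² = GM/r, so GM = v² · r.
GM = (56.28)² · 2.461e+12 m³/s² ≈ 7.795e+15 m³/s² = 7.795 × 10^15 m³/s².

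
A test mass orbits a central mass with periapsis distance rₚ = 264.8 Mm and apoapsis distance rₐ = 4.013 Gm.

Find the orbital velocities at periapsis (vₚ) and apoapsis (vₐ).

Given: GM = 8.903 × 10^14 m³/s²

Convert to SI: rₚ = 264.8 Mm = 2.648e+08 m; rₐ = 4.013 Gm = 4.013e+09 m.
Use the vis-viva equation v² = GM(2/r − 1/a) with a = (rₚ + rₐ)/2 = (2.648e+08 + 4.013e+09)/2 = 2.1389e+09 m.
vₚ = √(GM · (2/rₚ − 1/a)) = √(8.903e+14 · (2/2.648e+08 − 1/2.1389e+09)) m/s ≈ 2512 m/s = 2.512 km/s.
vₐ = √(GM · (2/rₐ − 1/a)) = √(8.903e+14 · (2/4.013e+09 − 1/2.1389e+09)) m/s ≈ 165.7 m/s = 165.7 m/s.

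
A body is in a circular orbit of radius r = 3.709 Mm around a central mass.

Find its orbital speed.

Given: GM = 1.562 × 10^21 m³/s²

Convert to SI: r = 3.709 Mm = 3.709e+06 m.
For a circular orbit, gravity supplies the centripetal force, so v = √(GM / r).
v = √(1.562e+21 / 3.709e+06) m/s ≈ 2.052e+07 m/s = 2.052e+04 km/s.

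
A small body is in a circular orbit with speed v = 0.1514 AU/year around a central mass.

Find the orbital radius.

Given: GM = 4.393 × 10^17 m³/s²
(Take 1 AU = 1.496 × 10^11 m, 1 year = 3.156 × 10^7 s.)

Convert to SI: v = 0.1514 AU/year = 717.663 m/s.
For a circular orbit, v² = GM / r, so r = GM / v².
r = 4.393e+17 / (717.663)² m ≈ 8.529e+11 m = 5.701 AU.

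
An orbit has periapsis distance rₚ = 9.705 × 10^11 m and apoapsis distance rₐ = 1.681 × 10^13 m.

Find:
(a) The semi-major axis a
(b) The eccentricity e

(a) a = (rₚ + rₐ) / 2 = (9.705e+11 + 1.681e+13) / 2 ≈ 8.89e+12 m = 8.89 × 10^12 m.
(b) e = (rₐ − rₚ) / (rₐ + rₚ) = (1.681e+13 − 9.705e+11) / (1.681e+13 + 9.705e+11) ≈ 0.8908.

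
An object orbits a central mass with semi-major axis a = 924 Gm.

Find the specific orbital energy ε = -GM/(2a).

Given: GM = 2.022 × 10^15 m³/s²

Convert to SI: a = 924 Gm = 9.24e+11 m.
ε = −GM / (2a).
ε = −2.022e+15 / (2 · 9.24e+11) J/kg ≈ -1094 J/kg = -1.094 kJ/kg.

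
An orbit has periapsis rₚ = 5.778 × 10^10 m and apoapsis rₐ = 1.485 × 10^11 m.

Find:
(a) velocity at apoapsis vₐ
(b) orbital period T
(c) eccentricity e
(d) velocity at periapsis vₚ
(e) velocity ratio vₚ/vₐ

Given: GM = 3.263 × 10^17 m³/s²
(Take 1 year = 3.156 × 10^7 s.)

(a) With a = (rₚ + rₐ)/2 = 1.0314e+11 m, vₐ = √(GM (2/rₐ − 1/a)) = √(3.263e+17 · (2/1.485e+11 − 1/1.0314e+11)) m/s ≈ 1109 m/s
(b) With a = (rₚ + rₐ)/2 = 1.0314e+11 m, T = 2π √(a³/GM) = 2π √((1.0314e+11)³/3.263e+17) s ≈ 3.643e+08 s
(c) e = (rₐ − rₚ)/(rₐ + rₚ) = (1.485e+11 − 5.778e+10)/(1.485e+11 + 5.778e+10) ≈ 0.4398
(d) With a = (rₚ + rₐ)/2 = 1.0314e+11 m, vₚ = √(GM (2/rₚ − 1/a)) = √(3.263e+17 · (2/5.778e+10 − 1/1.0314e+11)) m/s ≈ 2851 m/s
(e) Conservation of angular momentum (rₚvₚ = rₐvₐ) gives vₚ/vₐ = rₐ/rₚ = 1.485e+11/5.778e+10 ≈ 2.57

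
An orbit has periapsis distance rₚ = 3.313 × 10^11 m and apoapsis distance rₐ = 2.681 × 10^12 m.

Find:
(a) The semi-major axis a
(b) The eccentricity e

(a) a = (rₚ + rₐ) / 2 = (3.313e+11 + 2.681e+12) / 2 ≈ 1.506e+12 m = 1.506 × 10^12 m.
(b) e = (rₐ − rₚ) / (rₐ + rₚ) = (2.681e+12 − 3.313e+11) / (2.681e+12 + 3.313e+11) ≈ 0.78.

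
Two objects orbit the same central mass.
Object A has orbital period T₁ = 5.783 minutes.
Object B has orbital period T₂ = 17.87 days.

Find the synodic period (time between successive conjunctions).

Convert to SI: T₁ = 5.783 minutes = 346.98 s; T₂ = 17.87 days = 1.54397e+06 s.
T_syn = |T₁ · T₂ / (T₁ − T₂)|.
T_syn = |346.98 · 1.54397e+06 / (346.98 − 1.54397e+06)| s ≈ 347.1 s = 5.784 minutes.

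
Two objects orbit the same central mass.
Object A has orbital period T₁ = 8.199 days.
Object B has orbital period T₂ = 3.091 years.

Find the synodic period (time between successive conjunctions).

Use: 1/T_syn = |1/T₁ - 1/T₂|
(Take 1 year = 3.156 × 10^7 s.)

Convert to SI: T₁ = 8.199 days = 708394 s; T₂ = 3.091 years = 9.7552e+07 s.
T_syn = |T₁ · T₂ / (T₁ − T₂)|.
T_syn = |708394 · 9.7552e+07 / (708394 − 9.7552e+07)| s ≈ 7.136e+05 s = 8.259 days.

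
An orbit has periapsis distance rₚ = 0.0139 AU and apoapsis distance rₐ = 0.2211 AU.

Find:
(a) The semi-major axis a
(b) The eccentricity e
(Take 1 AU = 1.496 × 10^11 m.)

Convert to SI: rₚ = 0.0139 AU = 2.07944e+09 m; rₐ = 0.2211 AU = 3.30766e+10 m.
(a) a = (rₚ + rₐ) / 2 = (2.07944e+09 + 3.30766e+10) / 2 ≈ 1.758e+10 m = 0.1175 AU.
(b) e = (rₐ − rₚ) / (rₐ + rₚ) = (3.30766e+10 − 2.07944e+09) / (3.30766e+10 + 2.07944e+09) ≈ 0.8817.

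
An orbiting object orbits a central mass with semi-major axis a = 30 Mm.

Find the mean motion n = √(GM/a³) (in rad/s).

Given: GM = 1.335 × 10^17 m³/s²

Convert to SI: a = 30 Mm = 3e+07 m.
n = √(GM / a³).
n = √(1.335e+17 / (3e+07)³) rad/s ≈ 0.002224 rad/s.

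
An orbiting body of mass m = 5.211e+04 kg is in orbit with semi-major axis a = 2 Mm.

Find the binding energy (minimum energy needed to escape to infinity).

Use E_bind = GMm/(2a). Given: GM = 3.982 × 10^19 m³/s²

Convert to SI: a = 2 Mm = 2e+06 m.
Total orbital energy is E = −GMm/(2a); binding energy is E_bind = −E = GMm/(2a).
E_bind = 3.982e+19 · 5.211e+04 / (2 · 2e+06) J ≈ 5.188e+17 J = 518.8 PJ.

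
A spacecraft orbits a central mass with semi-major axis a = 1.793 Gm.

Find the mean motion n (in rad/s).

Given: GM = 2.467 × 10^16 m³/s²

Convert to SI: a = 1.793 Gm = 1.793e+09 m.
n = √(GM / a³).
n = √(2.467e+16 / (1.793e+09)³) rad/s ≈ 2.069e-06 rad/s.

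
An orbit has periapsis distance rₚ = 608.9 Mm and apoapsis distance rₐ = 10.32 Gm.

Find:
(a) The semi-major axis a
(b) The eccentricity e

Convert to SI: rₚ = 608.9 Mm = 6.089e+08 m; rₐ = 10.32 Gm = 1.032e+10 m.
(a) a = (rₚ + rₐ) / 2 = (6.089e+08 + 1.032e+10) / 2 ≈ 5.464e+09 m = 5.464 Gm.
(b) e = (rₐ − rₚ) / (rₐ + rₚ) = (1.032e+10 − 6.089e+08) / (1.032e+10 + 6.089e+08) ≈ 0.8886.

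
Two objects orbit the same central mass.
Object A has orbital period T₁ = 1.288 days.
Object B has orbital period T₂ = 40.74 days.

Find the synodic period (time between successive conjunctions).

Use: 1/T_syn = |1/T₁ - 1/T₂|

Convert to SI: T₁ = 1.288 days = 111283 s; T₂ = 40.74 days = 3.51994e+06 s.
T_syn = |T₁ · T₂ / (T₁ − T₂)|.
T_syn = |111283 · 3.51994e+06 / (111283 − 3.51994e+06)| s ≈ 1.149e+05 s = 1.33 days.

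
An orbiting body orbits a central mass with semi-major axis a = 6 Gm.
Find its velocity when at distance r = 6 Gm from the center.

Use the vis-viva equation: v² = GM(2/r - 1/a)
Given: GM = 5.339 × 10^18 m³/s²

Convert to SI: a = 6 Gm = 6e+09 m; r = 6 Gm = 6e+09 m.
Vis-viva: v = √(GM · (2/r − 1/a)).
2/r − 1/a = 2/6e+09 − 1/6e+09 = 1.66667e-10 m⁻¹.
v = √(5.339e+18 · 1.66667e-10) m/s ≈ 2.983e+04 m/s = 29.83 km/s.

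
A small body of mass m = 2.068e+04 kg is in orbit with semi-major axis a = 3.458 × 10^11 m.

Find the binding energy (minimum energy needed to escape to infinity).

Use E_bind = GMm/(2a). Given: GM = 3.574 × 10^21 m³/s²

Total orbital energy is E = −GMm/(2a); binding energy is E_bind = −E = GMm/(2a).
E_bind = 3.574e+21 · 2.068e+04 / (2 · 3.458e+11) J ≈ 1.069e+14 J = 106.9 TJ.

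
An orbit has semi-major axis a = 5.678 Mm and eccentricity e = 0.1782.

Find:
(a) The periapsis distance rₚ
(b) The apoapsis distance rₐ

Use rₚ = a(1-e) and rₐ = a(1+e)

Convert to SI: a = 5.678 Mm = 5.678e+06 m.
(a) rₚ = a(1 − e) = 5.678e+06 · (1 − 0.1782) = 5.678e+06 · 0.8218 ≈ 4.666e+06 m = 4.666 Mm.
(b) rₐ = a(1 + e) = 5.678e+06 · (1 + 0.1782) = 5.678e+06 · 1.1782 ≈ 6.69e+06 m = 6.69 Mm.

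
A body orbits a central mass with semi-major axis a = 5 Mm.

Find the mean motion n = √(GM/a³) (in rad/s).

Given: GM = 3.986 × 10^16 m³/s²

Convert to SI: a = 5 Mm = 5e+06 m.
n = √(GM / a³).
n = √(3.986e+16 / (5e+06)³) rad/s ≈ 0.01786 rad/s.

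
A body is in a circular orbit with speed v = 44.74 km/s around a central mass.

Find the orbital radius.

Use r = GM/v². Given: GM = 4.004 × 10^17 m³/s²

Convert to SI: v = 44.74 km/s = 44740 m/s.
For a circular orbit, v² = GM / r, so r = GM / v².
r = 4.004e+17 / (44740)² m ≈ 2e+08 m = 200 Mm.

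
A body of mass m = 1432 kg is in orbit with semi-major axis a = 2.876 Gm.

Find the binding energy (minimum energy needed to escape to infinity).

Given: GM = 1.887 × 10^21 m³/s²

Convert to SI: a = 2.876 Gm = 2.876e+09 m.
Total orbital energy is E = −GMm/(2a); binding energy is E_bind = −E = GMm/(2a).
E_bind = 1.887e+21 · 1432 / (2 · 2.876e+09) J ≈ 4.698e+14 J = 469.8 TJ.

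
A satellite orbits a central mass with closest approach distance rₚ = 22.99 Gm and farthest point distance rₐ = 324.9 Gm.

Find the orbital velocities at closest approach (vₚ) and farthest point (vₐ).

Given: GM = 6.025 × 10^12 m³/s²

Convert to SI: rₚ = 22.99 Gm = 2.299e+10 m; rₐ = 324.9 Gm = 3.249e+11 m.
Use the vis-viva equation v² = GM(2/r − 1/a) with a = (rₚ + rₐ)/2 = (2.299e+10 + 3.249e+11)/2 = 1.73945e+11 m.
vₚ = √(GM · (2/rₚ − 1/a)) = √(6.025e+12 · (2/2.299e+10 − 1/1.73945e+11)) m/s ≈ 22.12 m/s = 22.12 m/s.
vₐ = √(GM · (2/rₐ − 1/a)) = √(6.025e+12 · (2/3.249e+11 − 1/1.73945e+11)) m/s ≈ 1.566 m/s = 1.566 m/s.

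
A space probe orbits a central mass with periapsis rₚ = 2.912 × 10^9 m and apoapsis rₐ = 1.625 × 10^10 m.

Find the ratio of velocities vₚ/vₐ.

Conservation of angular momentum gives rₚvₚ = rₐvₐ, so vₚ/vₐ = rₐ/rₚ.
vₚ/vₐ = 1.625e+10 / 2.912e+09 ≈ 5.58.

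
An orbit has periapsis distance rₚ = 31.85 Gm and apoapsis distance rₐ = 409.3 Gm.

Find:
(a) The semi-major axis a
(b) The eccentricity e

Convert to SI: rₚ = 31.85 Gm = 3.185e+10 m; rₐ = 409.3 Gm = 4.093e+11 m.
(a) a = (rₚ + rₐ) / 2 = (3.185e+10 + 4.093e+11) / 2 ≈ 2.206e+11 m = 220.6 Gm.
(b) e = (rₐ − rₚ) / (rₐ + rₚ) = (4.093e+11 − 3.185e+10) / (4.093e+11 + 3.185e+10) ≈ 0.8556.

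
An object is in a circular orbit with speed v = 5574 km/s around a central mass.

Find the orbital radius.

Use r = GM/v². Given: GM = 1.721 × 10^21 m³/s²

Convert to SI: v = 5574 km/s = 5.574e+06 m/s.
For a circular orbit, v² = GM / r, so r = GM / v².
r = 1.721e+21 / (5.574e+06)² m ≈ 5.539e+07 m = 55.39 Mm.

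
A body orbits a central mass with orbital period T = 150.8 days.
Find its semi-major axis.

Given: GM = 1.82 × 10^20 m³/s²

Convert to SI: T = 150.8 days = 1.30291e+07 s.
Invert Kepler's third law: a = (GM · T² / (4π²))^(1/3).
Substituting T = 1.30291e+07 s and GM = 1.82e+20 m³/s²:
a = (1.82e+20 · (1.30291e+07)² / (4π²))^(1/3) m
a ≈ 9.215e+10 m = 9.215 × 10^10 m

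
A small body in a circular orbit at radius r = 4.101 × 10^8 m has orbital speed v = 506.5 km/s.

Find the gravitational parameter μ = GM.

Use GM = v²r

Convert to SI: v = 506.5 km/s = 506500 m/s.
For a circular orbit v² = GM/r, so GM = v² · r.
GM = (506500)² · 4.101e+08 m³/s² ≈ 1.052e+20 m³/s² = 1.052 × 10^20 m³/s².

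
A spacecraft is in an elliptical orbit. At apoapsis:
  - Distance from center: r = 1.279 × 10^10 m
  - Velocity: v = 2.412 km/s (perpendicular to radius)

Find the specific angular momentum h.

Convert to SI: v = 2.412 km/s = 2412 m/s.
With v perpendicular to r, h = r · v.
h = 1.279e+10 · 2412 m²/s ≈ 3.085e+13 m²/s.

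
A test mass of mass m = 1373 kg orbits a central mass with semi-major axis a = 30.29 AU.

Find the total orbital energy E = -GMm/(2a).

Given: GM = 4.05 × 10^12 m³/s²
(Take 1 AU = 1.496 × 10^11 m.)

Convert to SI: a = 30.29 AU = 4.53138e+12 m.
E = −GMm / (2a).
E = −4.05e+12 · 1373 / (2 · 4.53138e+12) J ≈ -613.6 J = -613.6 J.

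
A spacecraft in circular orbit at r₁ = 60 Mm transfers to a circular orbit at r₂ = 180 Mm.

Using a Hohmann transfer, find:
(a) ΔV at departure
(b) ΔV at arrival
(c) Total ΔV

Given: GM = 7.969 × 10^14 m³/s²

Convert to SI: r₁ = 60 Mm = 6e+07 m; r₂ = 180 Mm = 1.8e+08 m.
Transfer semi-major axis: a_t = (r₁ + r₂)/2 = (6e+07 + 1.8e+08)/2 = 1.2e+08 m.
Circular speeds: v₁ = √(GM/r₁) = 3644.4 m/s, v₂ = √(GM/r₂) = 2104.1 m/s.
Transfer speeds (vis-viva v² = GM(2/r − 1/a_t)): v₁ᵗ = 4463.46 m/s, v₂ᵗ = 1487.82 m/s.
(a) ΔV₁ = |v₁ᵗ − v₁| ≈ 819.1 m/s = 819.1 m/s.
(b) ΔV₂ = |v₂ − v₂ᵗ| ≈ 616.3 m/s = 616.3 m/s.
(c) ΔV_total = ΔV₁ + ΔV₂ ≈ 1435 m/s = 1.435 km/s.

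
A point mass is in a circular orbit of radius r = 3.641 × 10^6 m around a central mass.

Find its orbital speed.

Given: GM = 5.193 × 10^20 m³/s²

For a circular orbit, gravity supplies the centripetal force, so v = √(GM / r).
v = √(5.193e+20 / 3.641e+06) m/s ≈ 1.194e+07 m/s = 1.194e+04 km/s.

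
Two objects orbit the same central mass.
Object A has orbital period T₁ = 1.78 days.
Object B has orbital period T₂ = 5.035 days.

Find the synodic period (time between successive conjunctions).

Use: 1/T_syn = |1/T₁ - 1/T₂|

Convert to SI: T₁ = 1.78 days = 153792 s; T₂ = 5.035 days = 435024 s.
T_syn = |T₁ · T₂ / (T₁ − T₂)|.
T_syn = |153792 · 435024 / (153792 − 435024)| s ≈ 2.379e+05 s = 2.753 days.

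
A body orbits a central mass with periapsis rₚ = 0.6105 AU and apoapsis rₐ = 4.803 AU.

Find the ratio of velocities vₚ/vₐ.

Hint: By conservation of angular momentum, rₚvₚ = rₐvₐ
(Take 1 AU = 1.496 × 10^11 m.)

Convert to SI: rₚ = 0.6105 AU = 9.13308e+10 m; rₐ = 4.803 AU = 7.18529e+11 m.
Conservation of angular momentum gives rₚvₚ = rₐvₐ, so vₚ/vₐ = rₐ/rₚ.
vₚ/vₐ = 7.18529e+11 / 9.13308e+10 ≈ 7.867.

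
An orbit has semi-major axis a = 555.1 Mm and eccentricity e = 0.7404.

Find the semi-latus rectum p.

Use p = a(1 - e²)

Convert to SI: a = 555.1 Mm = 5.551e+08 m.
p = a (1 − e²).
p = 5.551e+08 · (1 − (0.7404)²) = 5.551e+08 · 0.451808 ≈ 2.508e+08 m = 250.8 Mm.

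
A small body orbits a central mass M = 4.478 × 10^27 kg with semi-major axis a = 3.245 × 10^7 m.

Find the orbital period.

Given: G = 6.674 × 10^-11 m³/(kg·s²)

GM = G · M = 6.674e-11 · 4.478e+27 = 2.98862e+17 m³/s².
Kepler's third law: T = 2π √(a³ / GM).
Substituting a = 3.245e+07 m and GM = 2.98862e+17 m³/s²:
T = 2π √((3.245e+07)³ / 2.98862e+17) s
T ≈ 2125 s = 35.41 minutes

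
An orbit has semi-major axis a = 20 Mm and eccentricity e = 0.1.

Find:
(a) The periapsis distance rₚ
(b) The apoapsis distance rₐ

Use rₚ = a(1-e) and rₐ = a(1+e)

Convert to SI: a = 20 Mm = 2e+07 m.
(a) rₚ = a(1 − e) = 2e+07 · (1 − 0.1) = 2e+07 · 0.9 ≈ 1.8e+07 m = 18 Mm.
(b) rₐ = a(1 + e) = 2e+07 · (1 + 0.1) = 2e+07 · 1.1 ≈ 2.2e+07 m = 22 Mm.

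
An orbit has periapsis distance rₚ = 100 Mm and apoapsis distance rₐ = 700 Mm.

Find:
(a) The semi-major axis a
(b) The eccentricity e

Convert to SI: rₚ = 100 Mm = 1e+08 m; rₐ = 700 Mm = 7e+08 m.
(a) a = (rₚ + rₐ) / 2 = (1e+08 + 7e+08) / 2 ≈ 4e+08 m = 400 Mm.
(b) e = (rₐ − rₚ) / (rₐ + rₚ) = (7e+08 − 1e+08) / (7e+08 + 1e+08) ≈ 0.75.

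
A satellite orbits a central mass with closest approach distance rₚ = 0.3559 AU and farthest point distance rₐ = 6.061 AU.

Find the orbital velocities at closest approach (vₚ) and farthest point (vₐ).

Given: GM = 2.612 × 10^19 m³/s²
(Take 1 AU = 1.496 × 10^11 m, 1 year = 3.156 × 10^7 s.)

Convert to SI: rₚ = 0.3559 AU = 5.32426e+10 m; rₐ = 6.061 AU = 9.06726e+11 m.
Use the vis-viva equation v² = GM(2/r − 1/a) with a = (rₚ + rₐ)/2 = (5.32426e+10 + 9.06726e+11)/2 = 4.79984e+11 m.
vₚ = √(GM · (2/rₚ − 1/a)) = √(2.612e+19 · (2/5.32426e+10 − 1/4.79984e+11)) m/s ≈ 3.044e+04 m/s = 6.422 AU/year.
vₐ = √(GM · (2/rₐ − 1/a)) = √(2.612e+19 · (2/9.06726e+11 − 1/4.79984e+11)) m/s ≈ 1788 m/s = 0.3771 AU/year.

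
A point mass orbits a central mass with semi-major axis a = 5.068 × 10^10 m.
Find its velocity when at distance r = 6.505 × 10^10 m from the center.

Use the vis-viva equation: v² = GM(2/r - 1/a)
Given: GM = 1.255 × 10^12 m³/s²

Vis-viva: v = √(GM · (2/r − 1/a)).
2/r − 1/a = 2/6.505e+10 − 1/5.068e+10 = 1.10139e-11 m⁻¹.
v = √(1.255e+12 · 1.10139e-11) m/s ≈ 3.718 m/s = 3.718 m/s.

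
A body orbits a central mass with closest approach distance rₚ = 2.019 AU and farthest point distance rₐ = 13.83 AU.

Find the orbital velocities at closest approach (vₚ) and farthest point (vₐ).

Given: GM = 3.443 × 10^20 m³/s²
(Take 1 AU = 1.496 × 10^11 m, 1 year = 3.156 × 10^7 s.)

Convert to SI: rₚ = 2.019 AU = 3.02042e+11 m; rₐ = 13.83 AU = 2.06897e+12 m.
Use the vis-viva equation v² = GM(2/r − 1/a) with a = (rₚ + rₐ)/2 = (3.02042e+11 + 2.06897e+12)/2 = 1.18551e+12 m.
vₚ = √(GM · (2/rₚ − 1/a)) = √(3.443e+20 · (2/3.02042e+11 − 1/1.18551e+12)) m/s ≈ 4.46e+04 m/s = 9.409 AU/year.
vₐ = √(GM · (2/rₐ − 1/a)) = √(3.443e+20 · (2/2.06897e+12 − 1/1.18551e+12)) m/s ≈ 6511 m/s = 1.374 AU/year.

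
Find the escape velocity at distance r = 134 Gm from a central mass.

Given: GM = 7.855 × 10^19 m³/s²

Convert to SI: r = 134 Gm = 1.34e+11 m.
Escape velocity comes from setting total energy to zero: ½v² − GM/r = 0 ⇒ v_esc = √(2GM / r).
v_esc = √(2 · 7.855e+19 / 1.34e+11) m/s ≈ 3.424e+04 m/s = 34.24 km/s.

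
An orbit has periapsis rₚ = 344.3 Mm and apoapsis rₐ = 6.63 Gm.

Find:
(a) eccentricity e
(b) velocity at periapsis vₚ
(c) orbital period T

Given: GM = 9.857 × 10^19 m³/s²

Convert to SI: rₚ = 344.3 Mm = 3.443e+08 m; rₐ = 6.63 Gm = 6.63e+09 m.
(a) e = (rₐ − rₚ)/(rₐ + rₚ) = (6.63e+09 − 3.443e+08)/(6.63e+09 + 3.443e+08) ≈ 0.9013
(b) With a = (rₚ + rₐ)/2 = 3.48715e+09 m, vₚ = √(GM (2/rₚ − 1/a)) = √(9.857e+19 · (2/3.443e+08 − 1/3.48715e+09)) m/s ≈ 7.378e+05 m/s
(c) With a = (rₚ + rₐ)/2 = 3.48715e+09 m, T = 2π √(a³/GM) = 2π √((3.48715e+09)³/9.857e+19) s ≈ 1.303e+05 s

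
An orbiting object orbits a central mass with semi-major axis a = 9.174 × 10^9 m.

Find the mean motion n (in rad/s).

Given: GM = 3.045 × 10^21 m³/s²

n = √(GM / a³).
n = √(3.045e+21 / (9.174e+09)³) rad/s ≈ 6.28e-05 rad/s.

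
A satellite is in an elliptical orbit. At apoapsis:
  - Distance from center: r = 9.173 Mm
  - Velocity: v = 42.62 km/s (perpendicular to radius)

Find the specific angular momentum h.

Convert to SI: r = 9.173 Mm = 9.173e+06 m; v = 42.62 km/s = 42620 m/s.
With v perpendicular to r, h = r · v.
h = 9.173e+06 · 42620 m²/s ≈ 3.91e+11 m²/s.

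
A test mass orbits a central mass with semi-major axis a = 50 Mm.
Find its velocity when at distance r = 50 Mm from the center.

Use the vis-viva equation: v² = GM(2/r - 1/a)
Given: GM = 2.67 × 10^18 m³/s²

Convert to SI: a = 50 Mm = 5e+07 m; r = 50 Mm = 5e+07 m.
Vis-viva: v = √(GM · (2/r − 1/a)).
2/r − 1/a = 2/5e+07 − 1/5e+07 = 2e-08 m⁻¹.
v = √(2.67e+18 · 2e-08) m/s ≈ 2.311e+05 m/s = 231.1 km/s.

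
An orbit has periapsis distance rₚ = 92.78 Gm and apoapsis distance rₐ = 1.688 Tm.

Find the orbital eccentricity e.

Convert to SI: rₚ = 92.78 Gm = 9.278e+10 m; rₐ = 1.688 Tm = 1.688e+12 m.
e = (rₐ − rₚ) / (rₐ + rₚ).
e = (1.688e+12 − 9.278e+10) / (1.688e+12 + 9.278e+10) = 1.59522e+12 / 1.78078e+12 ≈ 0.8958.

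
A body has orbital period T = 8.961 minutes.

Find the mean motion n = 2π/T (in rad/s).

Convert to SI: T = 8.961 minutes = 537.66 s.
n = 2π / T.
n = 2π / 537.66 s ≈ 0.01169 rad/s.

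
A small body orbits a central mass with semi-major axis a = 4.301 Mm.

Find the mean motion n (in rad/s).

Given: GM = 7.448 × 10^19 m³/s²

Convert to SI: a = 4.301 Mm = 4.301e+06 m.
n = √(GM / a³).
n = √(7.448e+19 / (4.301e+06)³) rad/s ≈ 0.9675 rad/s.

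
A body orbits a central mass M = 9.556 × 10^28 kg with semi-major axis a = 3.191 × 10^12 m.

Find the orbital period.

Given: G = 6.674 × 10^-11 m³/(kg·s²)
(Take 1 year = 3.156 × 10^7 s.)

GM = G · M = 6.674e-11 · 9.556e+28 = 6.37767e+18 m³/s².
Kepler's third law: T = 2π √(a³ / GM).
Substituting a = 3.191e+12 m and GM = 6.37767e+18 m³/s²:
T = 2π √((3.191e+12)³ / 6.37767e+18) s
T ≈ 1.418e+10 s = 449.4 years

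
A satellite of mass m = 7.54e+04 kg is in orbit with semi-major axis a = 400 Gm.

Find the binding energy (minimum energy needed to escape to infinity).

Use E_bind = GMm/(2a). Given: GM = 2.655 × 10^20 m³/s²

Convert to SI: a = 400 Gm = 4e+11 m.
Total orbital energy is E = −GMm/(2a); binding energy is E_bind = −E = GMm/(2a).
E_bind = 2.655e+20 · 7.54e+04 / (2 · 4e+11) J ≈ 2.502e+13 J = 25.02 TJ.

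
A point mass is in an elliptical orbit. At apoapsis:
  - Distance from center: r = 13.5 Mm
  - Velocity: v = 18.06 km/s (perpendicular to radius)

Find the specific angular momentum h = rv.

Convert to SI: r = 13.5 Mm = 1.35e+07 m; v = 18.06 km/s = 18060 m/s.
With v perpendicular to r, h = r · v.
h = 1.35e+07 · 18060 m²/s ≈ 2.438e+11 m²/s.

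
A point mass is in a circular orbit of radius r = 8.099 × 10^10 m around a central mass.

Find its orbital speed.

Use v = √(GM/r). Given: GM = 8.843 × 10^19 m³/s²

For a circular orbit, gravity supplies the centripetal force, so v = √(GM / r).
v = √(8.843e+19 / 8.099e+10) m/s ≈ 3.304e+04 m/s = 33.04 km/s.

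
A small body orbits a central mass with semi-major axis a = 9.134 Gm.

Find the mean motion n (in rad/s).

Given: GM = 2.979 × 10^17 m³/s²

Convert to SI: a = 9.134 Gm = 9.134e+09 m.
n = √(GM / a³).
n = √(2.979e+17 / (9.134e+09)³) rad/s ≈ 6.252e-07 rad/s.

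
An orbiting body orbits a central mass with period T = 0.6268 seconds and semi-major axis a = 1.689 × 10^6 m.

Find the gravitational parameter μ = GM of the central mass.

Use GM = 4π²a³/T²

GM = 4π² · a³ / T².
GM = 4π² · (1.689e+06)³ / (0.6268)² m³/s² ≈ 4.842e+20 m³/s² = 4.842 × 10^20 m³/s².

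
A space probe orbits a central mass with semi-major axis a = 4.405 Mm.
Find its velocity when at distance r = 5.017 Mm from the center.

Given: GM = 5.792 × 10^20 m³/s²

Convert to SI: a = 4.405 Mm = 4.405e+06 m; r = 5.017 Mm = 5.017e+06 m.
Vis-viva: v = √(GM · (2/r − 1/a)).
2/r − 1/a = 2/5.017e+06 − 1/4.405e+06 = 1.7163e-07 m⁻¹.
v = √(5.792e+20 · 1.7163e-07) m/s ≈ 9.97e+06 m/s = 9970 km/s.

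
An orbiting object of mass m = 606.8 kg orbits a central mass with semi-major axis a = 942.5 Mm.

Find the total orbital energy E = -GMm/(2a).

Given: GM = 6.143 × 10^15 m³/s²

Convert to SI: a = 942.5 Mm = 9.425e+08 m.
E = −GMm / (2a).
E = −6.143e+15 · 606.8 / (2 · 9.425e+08) J ≈ -1.977e+09 J = -1.977 GJ.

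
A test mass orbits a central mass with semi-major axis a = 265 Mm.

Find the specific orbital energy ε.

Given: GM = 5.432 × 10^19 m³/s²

Convert to SI: a = 265 Mm = 2.65e+08 m.
ε = −GM / (2a).
ε = −5.432e+19 / (2 · 2.65e+08) J/kg ≈ -1.025e+11 J/kg = -102.5 GJ/kg.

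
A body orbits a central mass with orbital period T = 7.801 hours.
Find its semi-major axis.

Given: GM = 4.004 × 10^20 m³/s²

Convert to SI: T = 7.801 hours = 28083.6 s.
Invert Kepler's third law: a = (GM · T² / (4π²))^(1/3).
Substituting T = 28083.6 s and GM = 4.004e+20 m³/s²:
a = (4.004e+20 · (28083.6)² / (4π²))^(1/3) m
a ≈ 2e+09 m = 2 Gm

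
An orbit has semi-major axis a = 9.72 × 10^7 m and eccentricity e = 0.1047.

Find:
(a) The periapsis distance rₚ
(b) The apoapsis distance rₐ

(a) rₚ = a(1 − e) = 9.72e+07 · (1 − 0.1047) = 9.72e+07 · 0.8953 ≈ 8.702e+07 m = 8.702 × 10^7 m.
(b) rₐ = a(1 + e) = 9.72e+07 · (1 + 0.1047) = 9.72e+07 · 1.1047 ≈ 1.074e+08 m = 1.074 × 10^8 m.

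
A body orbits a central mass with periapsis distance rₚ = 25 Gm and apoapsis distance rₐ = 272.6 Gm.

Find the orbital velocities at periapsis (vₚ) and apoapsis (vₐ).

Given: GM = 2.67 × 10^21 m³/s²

Convert to SI: rₚ = 25 Gm = 2.5e+10 m; rₐ = 272.6 Gm = 2.726e+11 m.
Use the vis-viva equation v² = GM(2/r − 1/a) with a = (rₚ + rₐ)/2 = (2.5e+10 + 2.726e+11)/2 = 1.488e+11 m.
vₚ = √(GM · (2/rₚ − 1/a)) = √(2.67e+21 · (2/2.5e+10 − 1/1.488e+11)) m/s ≈ 4.423e+05 m/s = 442.3 km/s.
vₐ = √(GM · (2/rₐ − 1/a)) = √(2.67e+21 · (2/2.726e+11 − 1/1.488e+11)) m/s ≈ 4.057e+04 m/s = 40.57 km/s.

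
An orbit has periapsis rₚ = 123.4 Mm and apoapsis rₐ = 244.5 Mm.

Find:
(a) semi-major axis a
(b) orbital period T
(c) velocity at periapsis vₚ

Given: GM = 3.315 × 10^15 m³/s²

Convert to SI: rₚ = 123.4 Mm = 1.234e+08 m; rₐ = 244.5 Mm = 2.445e+08 m.
(a) a = (rₚ + rₐ)/2 = (1.234e+08 + 2.445e+08)/2 ≈ 1.84e+08 m
(b) With a = (rₚ + rₐ)/2 = 1.8395e+08 m, T = 2π √(a³/GM) = 2π √((1.8395e+08)³/3.315e+15) s ≈ 2.723e+05 s
(c) With a = (rₚ + rₐ)/2 = 1.8395e+08 m, vₚ = √(GM (2/rₚ − 1/a)) = √(3.315e+15 · (2/1.234e+08 − 1/1.8395e+08)) m/s ≈ 5975 m/s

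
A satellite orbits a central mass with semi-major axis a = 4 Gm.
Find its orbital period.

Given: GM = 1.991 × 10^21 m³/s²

Convert to SI: a = 4 Gm = 4e+09 m.
Kepler's third law: T = 2π √(a³ / GM).
Substituting a = 4e+09 m and GM = 1.991e+21 m³/s²:
T = 2π √((4e+09)³ / 1.991e+21) s
T ≈ 3.562e+04 s = 9.895 hours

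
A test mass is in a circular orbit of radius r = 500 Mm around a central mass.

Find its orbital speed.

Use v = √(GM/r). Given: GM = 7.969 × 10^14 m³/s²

Convert to SI: r = 500 Mm = 5e+08 m.
For a circular orbit, gravity supplies the centripetal force, so v = √(GM / r).
v = √(7.969e+14 / 5e+08) m/s ≈ 1262 m/s = 1.262 km/s.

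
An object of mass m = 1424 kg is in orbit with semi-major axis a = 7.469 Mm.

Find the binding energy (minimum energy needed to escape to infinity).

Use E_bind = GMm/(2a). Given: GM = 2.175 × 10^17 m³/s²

Convert to SI: a = 7.469 Mm = 7.469e+06 m.
Total orbital energy is E = −GMm/(2a); binding energy is E_bind = −E = GMm/(2a).
E_bind = 2.175e+17 · 1424 / (2 · 7.469e+06) J ≈ 2.073e+13 J = 20.73 TJ.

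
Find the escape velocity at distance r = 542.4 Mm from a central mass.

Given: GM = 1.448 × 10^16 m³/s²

Convert to SI: r = 542.4 Mm = 5.424e+08 m.
Escape velocity comes from setting total energy to zero: ½v² − GM/r = 0 ⇒ v_esc = √(2GM / r).
v_esc = √(2 · 1.448e+16 / 5.424e+08) m/s ≈ 7307 m/s = 7.307 km/s.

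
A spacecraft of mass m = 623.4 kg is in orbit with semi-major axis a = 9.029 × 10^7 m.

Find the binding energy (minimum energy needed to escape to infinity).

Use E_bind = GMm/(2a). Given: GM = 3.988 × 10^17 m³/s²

Total orbital energy is E = −GMm/(2a); binding energy is E_bind = −E = GMm/(2a).
E_bind = 3.988e+17 · 623.4 / (2 · 9.029e+07) J ≈ 1.377e+12 J = 1.377 TJ.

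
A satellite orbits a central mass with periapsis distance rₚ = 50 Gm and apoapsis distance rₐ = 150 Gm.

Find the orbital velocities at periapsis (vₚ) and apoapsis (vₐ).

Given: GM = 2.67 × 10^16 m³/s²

Convert to SI: rₚ = 50 Gm = 5e+10 m; rₐ = 150 Gm = 1.5e+11 m.
Use the vis-viva equation v² = GM(2/r − 1/a) with a = (rₚ + rₐ)/2 = (5e+10 + 1.5e+11)/2 = 1e+11 m.
vₚ = √(GM · (2/rₚ − 1/a)) = √(2.67e+16 · (2/5e+10 − 1/1e+11)) m/s ≈ 895 m/s = 895 m/s.
vₐ = √(GM · (2/rₐ − 1/a)) = √(2.67e+16 · (2/1.5e+11 − 1/1e+11)) m/s ≈ 298.3 m/s = 298.3 m/s.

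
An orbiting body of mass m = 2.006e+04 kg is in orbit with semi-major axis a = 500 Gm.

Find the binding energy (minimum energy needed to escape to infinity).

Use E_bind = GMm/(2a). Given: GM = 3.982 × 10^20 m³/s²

Convert to SI: a = 500 Gm = 5e+11 m.
Total orbital energy is E = −GMm/(2a); binding energy is E_bind = −E = GMm/(2a).
E_bind = 3.982e+20 · 2.006e+04 / (2 · 5e+11) J ≈ 7.988e+12 J = 7.988 TJ.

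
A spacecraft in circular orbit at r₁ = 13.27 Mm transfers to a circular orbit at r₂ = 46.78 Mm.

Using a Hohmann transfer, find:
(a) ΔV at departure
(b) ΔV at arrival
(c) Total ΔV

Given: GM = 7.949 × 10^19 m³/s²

Convert to SI: r₁ = 13.27 Mm = 1.327e+07 m; r₂ = 46.78 Mm = 4.678e+07 m.
Transfer semi-major axis: a_t = (r₁ + r₂)/2 = (1.327e+07 + 4.678e+07)/2 = 3.0025e+07 m.
Circular speeds: v₁ = √(GM/r₁) = 2.44749e+06 m/s, v₂ = √(GM/r₂) = 1.30355e+06 m/s.
Transfer speeds (vis-viva v² = GM(2/r − 1/a_t)): v₁ᵗ = 3.05499e+06 m/s, v₂ᵗ = 866603 m/s.
(a) ΔV₁ = |v₁ᵗ − v₁| ≈ 6.075e+05 m/s = 607.5 km/s.
(b) ΔV₂ = |v₂ − v₂ᵗ| ≈ 4.369e+05 m/s = 436.9 km/s.
(c) ΔV_total = ΔV₁ + ΔV₂ ≈ 1.044e+06 m/s = 1044 km/s.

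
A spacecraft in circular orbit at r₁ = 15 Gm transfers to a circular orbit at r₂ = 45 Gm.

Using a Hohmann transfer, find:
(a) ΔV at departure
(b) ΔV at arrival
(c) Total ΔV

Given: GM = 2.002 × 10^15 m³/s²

Convert to SI: r₁ = 15 Gm = 1.5e+10 m; r₂ = 45 Gm = 4.5e+10 m.
Transfer semi-major axis: a_t = (r₁ + r₂)/2 = (1.5e+10 + 4.5e+10)/2 = 3e+10 m.
Circular speeds: v₁ = √(GM/r₁) = 365.331 m/s, v₂ = √(GM/r₂) = 210.924 m/s.
Transfer speeds (vis-viva v² = GM(2/r − 1/a_t)): v₁ᵗ = 447.437 m/s, v₂ᵗ = 149.146 m/s.
(a) ΔV₁ = |v₁ᵗ − v₁| ≈ 82.11 m/s = 82.11 m/s.
(b) ΔV₂ = |v₂ − v₂ᵗ| ≈ 61.78 m/s = 61.78 m/s.
(c) ΔV_total = ΔV₁ + ΔV₂ ≈ 143.9 m/s = 143.9 m/s.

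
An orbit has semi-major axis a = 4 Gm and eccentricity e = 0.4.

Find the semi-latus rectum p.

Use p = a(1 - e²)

Convert to SI: a = 4 Gm = 4e+09 m.
p = a (1 − e²).
p = 4e+09 · (1 − (0.4)²) = 4e+09 · 0.84 ≈ 3.36e+09 m = 3.36 Gm.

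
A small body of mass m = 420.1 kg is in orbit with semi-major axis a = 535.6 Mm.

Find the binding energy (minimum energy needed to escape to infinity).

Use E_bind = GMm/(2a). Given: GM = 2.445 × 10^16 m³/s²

Convert to SI: a = 535.6 Mm = 5.356e+08 m.
Total orbital energy is E = −GMm/(2a); binding energy is E_bind = −E = GMm/(2a).
E_bind = 2.445e+16 · 420.1 / (2 · 5.356e+08) J ≈ 9.589e+09 J = 9.589 GJ.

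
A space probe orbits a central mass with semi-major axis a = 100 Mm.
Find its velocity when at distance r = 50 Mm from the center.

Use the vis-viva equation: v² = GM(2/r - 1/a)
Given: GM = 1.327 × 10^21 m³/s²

Convert to SI: a = 100 Mm = 1e+08 m; r = 50 Mm = 5e+07 m.
Vis-viva: v = √(GM · (2/r − 1/a)).
2/r − 1/a = 2/5e+07 − 1/1e+08 = 3e-08 m⁻¹.
v = √(1.327e+21 · 3e-08) m/s ≈ 6.31e+06 m/s = 6310 km/s.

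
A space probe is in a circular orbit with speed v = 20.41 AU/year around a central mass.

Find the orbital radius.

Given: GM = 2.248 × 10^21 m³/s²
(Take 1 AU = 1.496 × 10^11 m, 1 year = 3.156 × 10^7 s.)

Convert to SI: v = 20.41 AU/year = 96747 m/s.
For a circular orbit, v² = GM / r, so r = GM / v².
r = 2.248e+21 / (96747)² m ≈ 2.402e+11 m = 1.605 AU.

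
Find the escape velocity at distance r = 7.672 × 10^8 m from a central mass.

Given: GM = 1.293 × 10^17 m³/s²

Escape velocity comes from setting total energy to zero: ½v² − GM/r = 0 ⇒ v_esc = √(2GM / r).
v_esc = √(2 · 1.293e+17 / 7.672e+08) m/s ≈ 1.836e+04 m/s = 18.36 km/s.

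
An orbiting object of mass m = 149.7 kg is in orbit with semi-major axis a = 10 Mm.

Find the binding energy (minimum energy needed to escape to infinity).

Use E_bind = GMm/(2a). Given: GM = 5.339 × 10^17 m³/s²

Convert to SI: a = 10 Mm = 1e+07 m.
Total orbital energy is E = −GMm/(2a); binding energy is E_bind = −E = GMm/(2a).
E_bind = 5.339e+17 · 149.7 / (2 · 1e+07) J ≈ 3.996e+12 J = 3.996 TJ.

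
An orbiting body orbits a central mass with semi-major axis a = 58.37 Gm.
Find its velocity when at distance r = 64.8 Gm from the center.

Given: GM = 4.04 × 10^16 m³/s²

Convert to SI: a = 58.37 Gm = 5.837e+10 m; r = 64.8 Gm = 6.48e+10 m.
Vis-viva: v = √(GM · (2/r − 1/a)).
2/r − 1/a = 2/6.48e+10 − 1/5.837e+10 = 1.37321e-11 m⁻¹.
v = √(4.04e+16 · 1.37321e-11) m/s ≈ 744.8 m/s = 744.8 m/s.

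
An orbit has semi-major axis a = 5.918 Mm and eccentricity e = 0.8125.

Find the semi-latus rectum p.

Convert to SI: a = 5.918 Mm = 5.918e+06 m.
p = a (1 − e²).
p = 5.918e+06 · (1 − (0.8125)²) = 5.918e+06 · 0.339844 ≈ 2.011e+06 m = 2.011 Mm.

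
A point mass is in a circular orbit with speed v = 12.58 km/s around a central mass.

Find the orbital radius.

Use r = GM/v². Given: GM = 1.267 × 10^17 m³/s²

Convert to SI: v = 12.58 km/s = 12580 m/s.
For a circular orbit, v² = GM / r, so r = GM / v².
r = 1.267e+17 / (12580)² m ≈ 8.006e+08 m = 800.6 Mm.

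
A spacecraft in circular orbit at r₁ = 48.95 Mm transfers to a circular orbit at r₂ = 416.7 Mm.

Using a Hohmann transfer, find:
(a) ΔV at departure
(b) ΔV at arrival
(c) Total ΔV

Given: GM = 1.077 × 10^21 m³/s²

Convert to SI: r₁ = 48.95 Mm = 4.895e+07 m; r₂ = 416.7 Mm = 4.167e+08 m.
Transfer semi-major axis: a_t = (r₁ + r₂)/2 = (4.895e+07 + 4.167e+08)/2 = 2.32825e+08 m.
Circular speeds: v₁ = √(GM/r₁) = 4.69063e+06 m/s, v₂ = √(GM/r₂) = 1.60767e+06 m/s.
Transfer speeds (vis-viva v² = GM(2/r − 1/a_t)): v₁ᵗ = 6.27521e+06 m/s, v₂ᵗ = 737153 m/s.
(a) ΔV₁ = |v₁ᵗ − v₁| ≈ 1.585e+06 m/s = 1585 km/s.
(b) ΔV₂ = |v₂ − v₂ᵗ| ≈ 8.705e+05 m/s = 870.5 km/s.
(c) ΔV_total = ΔV₁ + ΔV₂ ≈ 2.455e+06 m/s = 2455 km/s.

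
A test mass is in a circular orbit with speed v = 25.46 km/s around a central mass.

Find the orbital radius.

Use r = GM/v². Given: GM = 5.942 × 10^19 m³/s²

Convert to SI: v = 25.46 km/s = 25460 m/s.
For a circular orbit, v² = GM / r, so r = GM / v².
r = 5.942e+19 / (25460)² m ≈ 9.167e+10 m = 91.67 Gm.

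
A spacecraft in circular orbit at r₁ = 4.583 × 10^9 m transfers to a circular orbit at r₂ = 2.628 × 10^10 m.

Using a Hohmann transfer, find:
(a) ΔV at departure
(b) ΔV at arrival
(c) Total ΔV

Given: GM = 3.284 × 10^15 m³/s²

Transfer semi-major axis: a_t = (r₁ + r₂)/2 = (4.583e+09 + 2.628e+10)/2 = 1.54315e+10 m.
Circular speeds: v₁ = √(GM/r₁) = 846.499 m/s, v₂ = √(GM/r₂) = 353.5 m/s.
Transfer speeds (vis-viva v² = GM(2/r − 1/a_t)): v₁ᵗ = 1104.68 m/s, v₂ᵗ = 192.646 m/s.
(a) ΔV₁ = |v₁ᵗ − v₁| ≈ 258.2 m/s = 258.2 m/s.
(b) ΔV₂ = |v₂ − v₂ᵗ| ≈ 160.9 m/s = 160.9 m/s.
(c) ΔV_total = ΔV₁ + ΔV₂ ≈ 419 m/s = 419 m/s.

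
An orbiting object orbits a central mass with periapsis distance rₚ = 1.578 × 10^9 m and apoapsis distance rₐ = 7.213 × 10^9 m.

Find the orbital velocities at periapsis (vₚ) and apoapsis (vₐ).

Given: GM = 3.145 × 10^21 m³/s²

Use the vis-viva equation v² = GM(2/r − 1/a) with a = (rₚ + rₐ)/2 = (1.578e+09 + 7.213e+09)/2 = 4.3955e+09 m.
vₚ = √(GM · (2/rₚ − 1/a)) = √(3.145e+21 · (2/1.578e+09 − 1/4.3955e+09)) m/s ≈ 1.808e+06 m/s = 1808 km/s.
vₐ = √(GM · (2/rₐ − 1/a)) = √(3.145e+21 · (2/7.213e+09 − 1/4.3955e+09)) m/s ≈ 3.956e+05 m/s = 395.6 km/s.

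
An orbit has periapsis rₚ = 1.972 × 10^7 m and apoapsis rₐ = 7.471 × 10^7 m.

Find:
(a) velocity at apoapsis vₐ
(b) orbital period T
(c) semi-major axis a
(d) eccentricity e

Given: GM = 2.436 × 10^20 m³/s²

(a) With a = (rₚ + rₐ)/2 = 4.7215e+07 m, vₐ = √(GM (2/rₐ − 1/a)) = √(2.436e+20 · (2/7.471e+07 − 1/4.7215e+07)) m/s ≈ 1.167e+06 m/s
(b) With a = (rₚ + rₐ)/2 = 4.7215e+07 m, T = 2π √(a³/GM) = 2π √((4.7215e+07)³/2.436e+20) s ≈ 130.6 s
(c) a = (rₚ + rₐ)/2 = (1.972e+07 + 7.471e+07)/2 ≈ 4.722e+07 m
(d) e = (rₐ − rₚ)/(rₐ + rₚ) = (7.471e+07 − 1.972e+07)/(7.471e+07 + 1.972e+07) ≈ 0.5823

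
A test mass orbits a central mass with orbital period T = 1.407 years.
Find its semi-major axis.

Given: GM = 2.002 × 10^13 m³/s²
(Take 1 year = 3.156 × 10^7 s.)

Convert to SI: T = 1.407 years = 4.44049e+07 s.
Invert Kepler's third law: a = (GM · T² / (4π²))^(1/3).
Substituting T = 4.44049e+07 s and GM = 2.002e+13 m³/s²:
a = (2.002e+13 · (4.44049e+07)² / (4π²))^(1/3) m
a ≈ 1e+09 m = 1000 Mm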